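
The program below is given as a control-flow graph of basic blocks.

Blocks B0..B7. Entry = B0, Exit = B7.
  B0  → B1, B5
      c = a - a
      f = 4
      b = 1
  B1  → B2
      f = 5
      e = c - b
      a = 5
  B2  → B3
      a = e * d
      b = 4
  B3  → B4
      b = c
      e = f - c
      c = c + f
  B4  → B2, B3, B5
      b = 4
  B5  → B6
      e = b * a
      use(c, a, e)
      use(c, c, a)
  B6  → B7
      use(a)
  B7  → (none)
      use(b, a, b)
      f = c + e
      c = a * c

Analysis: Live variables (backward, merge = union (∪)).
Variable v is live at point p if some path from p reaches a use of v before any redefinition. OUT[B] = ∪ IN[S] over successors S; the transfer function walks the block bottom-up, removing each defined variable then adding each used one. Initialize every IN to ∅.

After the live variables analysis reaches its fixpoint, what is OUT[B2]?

Fixpoint table:
  B0: | IN={a, d} | OUT={a, b, c, d}
  B1: | IN={b, c, d} | OUT={c, d, e, f}
  B2: | IN={c, d, e, f} | OUT={a, c, d, f}
  B3: | IN={a, c, d, f} | OUT={a, c, d, e, f}
  B4: | IN={a, c, d, e, f} | OUT={a, b, c, d, e, f}
  B5: | IN={a, b, c} | OUT={a, b, c, e}
  B6: | IN={a, b, c, e} | OUT={a, b, c, e}
  B7: | IN={a, b, c, e} | OUT={}

Merge at B2: OUT[B2] = IN[B3] = {a, c, d, f}

Answer: {a, c, d, f}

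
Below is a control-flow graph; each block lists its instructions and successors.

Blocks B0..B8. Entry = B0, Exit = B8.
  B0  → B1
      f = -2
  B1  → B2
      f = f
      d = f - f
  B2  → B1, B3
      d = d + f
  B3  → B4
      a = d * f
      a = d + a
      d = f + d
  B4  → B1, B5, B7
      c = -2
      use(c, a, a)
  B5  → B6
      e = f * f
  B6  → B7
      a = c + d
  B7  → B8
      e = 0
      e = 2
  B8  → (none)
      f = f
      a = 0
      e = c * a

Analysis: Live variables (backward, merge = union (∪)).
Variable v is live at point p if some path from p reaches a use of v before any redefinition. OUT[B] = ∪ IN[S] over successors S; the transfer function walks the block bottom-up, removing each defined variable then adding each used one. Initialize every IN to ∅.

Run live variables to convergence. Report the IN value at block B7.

Answer: {c, f}

Trace:
Fixpoint table:
  B0:   IN={}   OUT={f}
  B1:   IN={f}   OUT={d, f}
  B2:   IN={d, f}   OUT={d, f}
  B3:   IN={d, f}   OUT={a, d, f}
  B4:   IN={a, d, f}   OUT={c, d, f}
  B5:   IN={c, d, f}   OUT={c, d, f}
  B6:   IN={c, d, f}   OUT={c, f}
  B7:   IN={c, f}   OUT={c, f}
  B8:   IN={c, f}   OUT={}

Merge at B7: OUT[B7] = IN[B8] = {c, f}
Applying B7's transfer function to that OUT value gives IN[B7] (row B7 above).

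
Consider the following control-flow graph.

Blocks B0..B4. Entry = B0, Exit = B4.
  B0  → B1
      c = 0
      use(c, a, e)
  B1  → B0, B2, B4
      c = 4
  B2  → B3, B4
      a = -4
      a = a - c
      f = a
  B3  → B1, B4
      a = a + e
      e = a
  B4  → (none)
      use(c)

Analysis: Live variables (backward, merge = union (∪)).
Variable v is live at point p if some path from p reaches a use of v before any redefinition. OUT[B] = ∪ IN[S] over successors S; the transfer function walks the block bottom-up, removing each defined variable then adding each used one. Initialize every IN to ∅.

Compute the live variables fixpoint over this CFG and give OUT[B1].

Answer: {a, c, e}

Derivation:
Converged values:
  B0:   IN={a, e}   OUT={a, e}
  B1:   IN={a, e}   OUT={a, c, e}
  B2:   IN={c, e}   OUT={a, c, e}
  B3:   IN={a, c, e}   OUT={a, c, e}
  B4:   IN={c}   OUT={}

Merge at B1: OUT[B1] = IN[B0] ⊔ IN[B2] ⊔ IN[B4] = {a, c, e}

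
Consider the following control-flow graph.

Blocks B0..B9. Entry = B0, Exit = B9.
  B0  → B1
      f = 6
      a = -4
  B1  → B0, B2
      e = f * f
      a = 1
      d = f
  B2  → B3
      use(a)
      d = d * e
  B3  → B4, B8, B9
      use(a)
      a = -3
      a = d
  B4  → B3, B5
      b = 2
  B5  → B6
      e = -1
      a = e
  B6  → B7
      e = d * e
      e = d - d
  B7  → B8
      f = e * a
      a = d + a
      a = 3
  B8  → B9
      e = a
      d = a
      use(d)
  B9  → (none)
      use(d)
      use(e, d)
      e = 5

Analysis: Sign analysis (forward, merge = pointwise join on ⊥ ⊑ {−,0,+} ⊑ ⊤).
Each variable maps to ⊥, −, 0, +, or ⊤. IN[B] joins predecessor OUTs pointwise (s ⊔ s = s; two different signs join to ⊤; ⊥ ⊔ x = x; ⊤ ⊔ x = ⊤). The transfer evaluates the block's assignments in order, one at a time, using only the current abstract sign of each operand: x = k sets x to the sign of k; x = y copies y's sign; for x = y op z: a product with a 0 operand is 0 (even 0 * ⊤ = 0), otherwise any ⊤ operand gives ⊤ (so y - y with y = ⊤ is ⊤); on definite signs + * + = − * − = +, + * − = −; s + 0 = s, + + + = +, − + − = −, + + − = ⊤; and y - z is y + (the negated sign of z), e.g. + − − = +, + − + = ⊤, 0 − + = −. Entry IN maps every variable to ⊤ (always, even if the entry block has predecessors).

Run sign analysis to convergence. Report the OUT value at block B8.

Answer: {a: +, b: ⊤, c: ⊤, d: +, e: +, f: ⊤}

Derivation:
Converged values:
  B0:   IN=(all ⊤)   OUT={a:-, f:+; rest ⊤}
  B1:   IN={a:-, f:+; rest ⊤}   OUT={a:+, d:+, e:+, f:+; rest ⊤}
  B2:   IN={a:+, d:+, e:+, f:+; rest ⊤}   OUT={a:+, d:+, e:+, f:+; rest ⊤}
  B3:   IN={a:+, d:+, e:+, f:+; rest ⊤}   OUT={a:+, d:+, e:+, f:+; rest ⊤}
  B4:   IN={a:+, d:+, e:+, f:+; rest ⊤}   OUT={a:+, b:+, d:+, e:+, f:+; rest ⊤}
  B5:   IN={a:+, b:+, d:+, e:+, f:+; rest ⊤}   OUT={a:-, b:+, d:+, e:-, f:+; rest ⊤}
  B6:   IN={a:-, b:+, d:+, e:-, f:+; rest ⊤}   OUT={a:-, b:+, d:+, f:+; rest ⊤}
  B7:   IN={a:-, b:+, d:+, f:+; rest ⊤}   OUT={a:+, b:+, d:+; rest ⊤}
  B8:   IN={a:+, d:+; rest ⊤}   OUT={a:+, d:+, e:+; rest ⊤}
  B9:   IN={a:+, d:+, e:+; rest ⊤}   OUT={a:+, d:+, e:+; rest ⊤}

Merge at B8: IN[B8] = OUT[B3] ⊔ OUT[B7] = {a: +, b: ⊤, c: ⊤, d: +, e: ⊤, f: ⊤}
Applying B8's transfer function to that IN value gives OUT[B8] (row B8 above).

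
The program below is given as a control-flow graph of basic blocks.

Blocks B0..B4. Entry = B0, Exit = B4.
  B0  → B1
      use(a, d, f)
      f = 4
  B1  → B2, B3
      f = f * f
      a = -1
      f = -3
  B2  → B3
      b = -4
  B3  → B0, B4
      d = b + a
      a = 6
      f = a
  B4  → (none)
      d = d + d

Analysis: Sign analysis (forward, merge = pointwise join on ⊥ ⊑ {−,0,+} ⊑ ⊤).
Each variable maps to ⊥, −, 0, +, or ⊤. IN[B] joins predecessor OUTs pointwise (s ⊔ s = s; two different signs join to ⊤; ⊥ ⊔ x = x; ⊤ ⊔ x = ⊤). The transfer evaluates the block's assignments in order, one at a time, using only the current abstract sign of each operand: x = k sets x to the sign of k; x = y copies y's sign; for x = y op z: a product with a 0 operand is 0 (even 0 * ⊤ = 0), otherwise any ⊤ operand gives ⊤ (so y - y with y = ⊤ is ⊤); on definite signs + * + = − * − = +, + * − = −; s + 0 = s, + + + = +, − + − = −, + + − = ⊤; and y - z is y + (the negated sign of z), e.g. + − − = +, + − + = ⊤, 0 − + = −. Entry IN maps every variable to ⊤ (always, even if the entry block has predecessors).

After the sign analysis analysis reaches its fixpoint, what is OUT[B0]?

Answer: {a: ⊤, b: ⊤, c: ⊤, d: ⊤, e: ⊤, f: +}

Derivation:
Per-block solution:
  B0: | IN=(all ⊤) | OUT={f:+; rest ⊤}
  B1: | IN={f:+; rest ⊤} | OUT={a:-, f:-; rest ⊤}
  B2: | IN={a:-, f:-; rest ⊤} | OUT={a:-, b:-, f:-; rest ⊤}
  B3: | IN={a:-, f:-; rest ⊤} | OUT={a:+, f:+; rest ⊤}
  B4: | IN={a:+, f:+; rest ⊤} | OUT={a:+, f:+; rest ⊤}

Merge at B0 (entry node, so the boundary value (all ⊤) is joined with the incoming edge(s)): IN[B0] = (all ⊤) ⊔ OUT[B3] = {a: ⊤, b: ⊤, c: ⊤, d: ⊤, e: ⊤, f: ⊤}
Applying B0's transfer function to that IN value gives OUT[B0] (row B0 above).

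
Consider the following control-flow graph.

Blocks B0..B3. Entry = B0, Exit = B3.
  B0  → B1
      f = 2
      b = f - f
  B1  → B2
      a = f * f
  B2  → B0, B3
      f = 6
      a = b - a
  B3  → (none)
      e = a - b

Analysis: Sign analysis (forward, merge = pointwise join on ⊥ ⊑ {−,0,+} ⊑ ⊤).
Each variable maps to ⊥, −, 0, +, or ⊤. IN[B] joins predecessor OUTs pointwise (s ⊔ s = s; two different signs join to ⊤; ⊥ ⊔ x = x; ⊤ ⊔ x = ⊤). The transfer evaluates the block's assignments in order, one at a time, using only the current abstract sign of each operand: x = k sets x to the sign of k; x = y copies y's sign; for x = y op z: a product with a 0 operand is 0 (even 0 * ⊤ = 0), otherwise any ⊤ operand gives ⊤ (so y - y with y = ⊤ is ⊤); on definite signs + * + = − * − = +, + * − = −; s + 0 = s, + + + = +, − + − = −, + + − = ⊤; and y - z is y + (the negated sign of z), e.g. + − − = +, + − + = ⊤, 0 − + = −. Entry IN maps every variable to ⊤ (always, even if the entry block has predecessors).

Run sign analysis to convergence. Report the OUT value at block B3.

Answer: {a: ⊤, b: ⊤, c: ⊤, d: ⊤, e: ⊤, f: +}

Working:
Fixpoint table:
  B0: | IN=(all ⊤) | OUT={f:+; rest ⊤}
  B1: | IN={f:+; rest ⊤} | OUT={a:+, f:+; rest ⊤}
  B2: | IN={a:+, f:+; rest ⊤} | OUT={f:+; rest ⊤}
  B3: | IN={f:+; rest ⊤} | OUT={f:+; rest ⊤}

Merge at B3: IN[B3] = OUT[B2] = {a: ⊤, b: ⊤, c: ⊤, d: ⊤, e: ⊤, f: +}
Applying B3's transfer function to that IN value gives OUT[B3] (row B3 above).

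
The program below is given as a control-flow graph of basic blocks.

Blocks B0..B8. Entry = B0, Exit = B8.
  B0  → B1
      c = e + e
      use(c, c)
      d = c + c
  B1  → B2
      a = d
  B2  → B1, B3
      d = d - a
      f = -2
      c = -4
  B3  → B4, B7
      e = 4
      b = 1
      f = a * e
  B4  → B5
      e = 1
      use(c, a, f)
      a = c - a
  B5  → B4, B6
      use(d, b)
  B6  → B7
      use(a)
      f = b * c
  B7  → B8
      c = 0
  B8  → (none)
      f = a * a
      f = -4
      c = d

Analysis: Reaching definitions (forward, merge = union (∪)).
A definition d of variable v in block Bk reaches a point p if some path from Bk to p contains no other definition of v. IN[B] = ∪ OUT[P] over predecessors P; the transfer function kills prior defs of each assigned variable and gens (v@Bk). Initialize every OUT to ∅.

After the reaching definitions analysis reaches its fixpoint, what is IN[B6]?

Answer: {a@B4, b@B3, c@B2, d@B2, e@B4, f@B3}

Trace:
Converged values:
  B0:   IN={}   OUT={c@B0, d@B0}
  B1:   IN={a@B1, c@B0, c@B2, d@B0, d@B2, f@B2}   OUT={a@B1, c@B0, c@B2, d@B0, d@B2, f@B2}
  B2:   IN={a@B1, c@B0, c@B2, d@B0, d@B2, f@B2}   OUT={a@B1, c@B2, d@B2, f@B2}
  B3:   IN={a@B1, c@B2, d@B2, f@B2}   OUT={a@B1, b@B3, c@B2, d@B2, e@B3, f@B3}
  B4:   IN={a@B1, a@B4, b@B3, c@B2, d@B2, e@B3, e@B4, f@B3}   OUT={a@B4, b@B3, c@B2, d@B2, e@B4, f@B3}
  B5:   IN={a@B4, b@B3, c@B2, d@B2, e@B4, f@B3}   OUT={a@B4, b@B3, c@B2, d@B2, e@B4, f@B3}
  B6:   IN={a@B4, b@B3, c@B2, d@B2, e@B4, f@B3}   OUT={a@B4, b@B3, c@B2, d@B2, e@B4, f@B6}
  B7:   IN={a@B1, a@B4, b@B3, c@B2, d@B2, e@B3, e@B4, f@B3, f@B6}   OUT={a@B1, a@B4, b@B3, c@B7, d@B2, e@B3, e@B4, f@B3, f@B6}
  B8:   IN={a@B1, a@B4, b@B3, c@B7, d@B2, e@B3, e@B4, f@B3, f@B6}   OUT={a@B1, a@B4, b@B3, c@B8, d@B2, e@B3, e@B4, f@B8}

Merge at B6: IN[B6] = OUT[B5] = {a@B4, b@B3, c@B2, d@B2, e@B4, f@B3}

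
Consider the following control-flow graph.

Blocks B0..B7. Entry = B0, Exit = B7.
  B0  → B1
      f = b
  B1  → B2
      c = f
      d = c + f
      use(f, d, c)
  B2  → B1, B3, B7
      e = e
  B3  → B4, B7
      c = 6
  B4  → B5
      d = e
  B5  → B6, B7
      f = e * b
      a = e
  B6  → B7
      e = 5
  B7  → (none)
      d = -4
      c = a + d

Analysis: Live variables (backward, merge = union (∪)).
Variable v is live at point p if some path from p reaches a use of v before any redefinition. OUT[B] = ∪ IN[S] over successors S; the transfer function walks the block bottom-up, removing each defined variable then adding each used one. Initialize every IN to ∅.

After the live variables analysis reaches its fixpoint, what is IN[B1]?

Fixpoint table:
  B0:   IN={a, b, e}   OUT={a, b, e, f}
  B1:   IN={a, b, e, f}   OUT={a, b, e, f}
  B2:   IN={a, b, e, f}   OUT={a, b, e, f}
  B3:   IN={a, b, e}   OUT={a, b, e}
  B4:   IN={b, e}   OUT={b, e}
  B5:   IN={b, e}   OUT={a}
  B6:   IN={a}   OUT={a}
  B7:   IN={a}   OUT={}

Merge at B1: OUT[B1] = IN[B2] = {a, b, e, f}
Applying B1's transfer function to that OUT value gives IN[B1] (row B1 above).

Answer: {a, b, e, f}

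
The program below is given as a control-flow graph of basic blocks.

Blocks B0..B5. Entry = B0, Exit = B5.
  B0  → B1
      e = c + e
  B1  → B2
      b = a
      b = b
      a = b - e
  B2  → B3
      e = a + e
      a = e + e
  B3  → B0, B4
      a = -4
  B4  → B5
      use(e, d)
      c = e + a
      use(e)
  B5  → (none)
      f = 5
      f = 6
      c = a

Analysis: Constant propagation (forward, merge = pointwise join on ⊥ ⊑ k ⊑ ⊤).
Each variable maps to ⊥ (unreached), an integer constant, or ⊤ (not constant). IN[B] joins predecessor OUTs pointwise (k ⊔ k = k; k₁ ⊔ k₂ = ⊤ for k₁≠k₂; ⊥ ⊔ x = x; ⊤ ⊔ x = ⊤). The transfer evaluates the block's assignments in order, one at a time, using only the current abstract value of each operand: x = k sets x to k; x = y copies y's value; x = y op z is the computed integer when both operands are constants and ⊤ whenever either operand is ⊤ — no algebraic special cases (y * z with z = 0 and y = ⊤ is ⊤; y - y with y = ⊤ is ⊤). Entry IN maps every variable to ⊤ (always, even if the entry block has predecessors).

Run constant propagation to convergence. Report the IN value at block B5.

Converged values:
  B0: | IN=(all ⊤) | OUT=(all ⊤)
  B1: | IN=(all ⊤) | OUT=(all ⊤)
  B2: | IN=(all ⊤) | OUT=(all ⊤)
  B3: | IN=(all ⊤) | OUT={a:-4; rest ⊤}
  B4: | IN={a:-4; rest ⊤} | OUT={a:-4; rest ⊤}
  B5: | IN={a:-4; rest ⊤} | OUT={a:-4, c:-4, f:6; rest ⊤}

Merge at B5: IN[B5] = OUT[B4] = {a: -4, b: ⊤, c: ⊤, d: ⊤, e: ⊤, f: ⊤}

Answer: {a: -4, b: ⊤, c: ⊤, d: ⊤, e: ⊤, f: ⊤}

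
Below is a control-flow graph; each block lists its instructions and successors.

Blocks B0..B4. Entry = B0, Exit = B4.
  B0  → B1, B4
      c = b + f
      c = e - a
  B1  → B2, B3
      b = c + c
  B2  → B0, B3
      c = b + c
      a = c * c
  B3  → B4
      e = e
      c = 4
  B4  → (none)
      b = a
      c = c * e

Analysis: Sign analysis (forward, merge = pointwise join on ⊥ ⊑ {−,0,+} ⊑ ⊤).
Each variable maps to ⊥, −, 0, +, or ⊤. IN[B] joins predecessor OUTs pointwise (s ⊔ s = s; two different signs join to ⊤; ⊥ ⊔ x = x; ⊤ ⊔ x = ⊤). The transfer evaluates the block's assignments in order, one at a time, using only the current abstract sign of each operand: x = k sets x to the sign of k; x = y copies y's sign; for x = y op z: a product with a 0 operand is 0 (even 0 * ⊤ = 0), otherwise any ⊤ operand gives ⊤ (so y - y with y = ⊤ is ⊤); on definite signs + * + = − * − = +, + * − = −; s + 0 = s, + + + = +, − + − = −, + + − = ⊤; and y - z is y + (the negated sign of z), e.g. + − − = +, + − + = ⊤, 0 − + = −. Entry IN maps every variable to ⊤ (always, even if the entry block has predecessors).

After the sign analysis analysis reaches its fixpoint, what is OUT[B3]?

Answer: {a: ⊤, b: ⊤, c: +, d: ⊤, e: ⊤, f: ⊤}

Derivation:
Per-block solution:
  B0:  IN=(all ⊤)  OUT=(all ⊤)
  B1:  IN=(all ⊤)  OUT=(all ⊤)
  B2:  IN=(all ⊤)  OUT=(all ⊤)
  B3:  IN=(all ⊤)  OUT={c:+; rest ⊤}
  B4:  IN=(all ⊤)  OUT=(all ⊤)

Merge at B3: IN[B3] = OUT[B1] ⊔ OUT[B2] = {a: ⊤, b: ⊤, c: ⊤, d: ⊤, e: ⊤, f: ⊤}
Applying B3's transfer function to that IN value gives OUT[B3] (row B3 above).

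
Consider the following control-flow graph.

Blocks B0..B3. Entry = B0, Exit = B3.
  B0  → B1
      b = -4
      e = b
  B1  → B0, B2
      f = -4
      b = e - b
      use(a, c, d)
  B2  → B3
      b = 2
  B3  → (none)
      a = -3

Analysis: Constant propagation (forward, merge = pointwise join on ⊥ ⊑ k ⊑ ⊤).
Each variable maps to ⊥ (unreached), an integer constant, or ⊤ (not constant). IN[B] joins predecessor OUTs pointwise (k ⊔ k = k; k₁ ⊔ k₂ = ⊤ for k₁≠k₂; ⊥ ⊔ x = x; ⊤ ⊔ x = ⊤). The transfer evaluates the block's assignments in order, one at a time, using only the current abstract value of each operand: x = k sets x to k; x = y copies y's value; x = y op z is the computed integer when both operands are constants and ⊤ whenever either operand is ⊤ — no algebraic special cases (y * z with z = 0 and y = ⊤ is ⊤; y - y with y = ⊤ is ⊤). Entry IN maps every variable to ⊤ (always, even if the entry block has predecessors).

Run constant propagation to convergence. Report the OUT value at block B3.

Fixpoint table:
  B0:  IN=(all ⊤)  OUT={b:-4, e:-4; rest ⊤}
  B1:  IN={b:-4, e:-4; rest ⊤}  OUT={b:0, e:-4, f:-4; rest ⊤}
  B2:  IN={b:0, e:-4, f:-4; rest ⊤}  OUT={b:2, e:-4, f:-4; rest ⊤}
  B3:  IN={b:2, e:-4, f:-4; rest ⊤}  OUT={a:-3, b:2, e:-4, f:-4; rest ⊤}

Merge at B3: IN[B3] = OUT[B2] = {a: ⊤, b: 2, c: ⊤, d: ⊤, e: -4, f: -4}
Applying B3's transfer function to that IN value gives OUT[B3] (row B3 above).

Answer: {a: -3, b: 2, c: ⊤, d: ⊤, e: -4, f: -4}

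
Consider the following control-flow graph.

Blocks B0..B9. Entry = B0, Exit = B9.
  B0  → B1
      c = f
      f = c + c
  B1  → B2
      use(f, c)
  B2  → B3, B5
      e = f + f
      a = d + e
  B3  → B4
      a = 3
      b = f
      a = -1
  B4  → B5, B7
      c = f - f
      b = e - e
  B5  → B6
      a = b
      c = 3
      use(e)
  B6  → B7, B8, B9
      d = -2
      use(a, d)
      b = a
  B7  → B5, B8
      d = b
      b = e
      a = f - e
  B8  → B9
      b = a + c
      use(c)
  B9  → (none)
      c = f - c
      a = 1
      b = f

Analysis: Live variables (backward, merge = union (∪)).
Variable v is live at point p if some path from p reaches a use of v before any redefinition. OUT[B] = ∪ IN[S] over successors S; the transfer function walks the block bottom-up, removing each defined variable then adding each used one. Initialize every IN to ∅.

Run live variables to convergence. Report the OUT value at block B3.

Answer: {e, f}

Derivation:
Converged values:
  B0:   IN={b, d, f}   OUT={b, c, d, f}
  B1:   IN={b, c, d, f}   OUT={b, d, f}
  B2:   IN={b, d, f}   OUT={b, e, f}
  B3:   IN={e, f}   OUT={e, f}
  B4:   IN={e, f}   OUT={b, c, e, f}
  B5:   IN={b, e, f}   OUT={a, c, e, f}
  B6:   IN={a, c, e, f}   OUT={a, b, c, e, f}
  B7:   IN={b, c, e, f}   OUT={a, b, c, e, f}
  B8:   IN={a, c, f}   OUT={c, f}
  B9:   IN={c, f}   OUT={}

Merge at B3: OUT[B3] = IN[B4] = {e, f}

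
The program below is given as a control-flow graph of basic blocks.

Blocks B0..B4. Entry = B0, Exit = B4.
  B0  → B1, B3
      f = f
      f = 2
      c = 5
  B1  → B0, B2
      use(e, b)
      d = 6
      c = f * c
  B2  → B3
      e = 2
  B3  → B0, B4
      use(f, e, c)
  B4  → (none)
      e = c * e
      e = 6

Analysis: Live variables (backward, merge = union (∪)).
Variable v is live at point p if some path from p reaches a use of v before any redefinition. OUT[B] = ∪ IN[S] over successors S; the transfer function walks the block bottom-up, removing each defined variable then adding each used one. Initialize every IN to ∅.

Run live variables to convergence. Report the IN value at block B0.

Fixpoint table:
  B0:  IN={b, e, f}  OUT={b, c, e, f}
  B1:  IN={b, c, e, f}  OUT={b, c, e, f}
  B2:  IN={b, c, f}  OUT={b, c, e, f}
  B3:  IN={b, c, e, f}  OUT={b, c, e, f}
  B4:  IN={c, e}  OUT={}

Merge at B0: OUT[B0] = IN[B1] ⊔ IN[B3] = {b, c, e, f}
Applying B0's transfer function to that OUT value gives IN[B0] (row B0 above).

Answer: {b, e, f}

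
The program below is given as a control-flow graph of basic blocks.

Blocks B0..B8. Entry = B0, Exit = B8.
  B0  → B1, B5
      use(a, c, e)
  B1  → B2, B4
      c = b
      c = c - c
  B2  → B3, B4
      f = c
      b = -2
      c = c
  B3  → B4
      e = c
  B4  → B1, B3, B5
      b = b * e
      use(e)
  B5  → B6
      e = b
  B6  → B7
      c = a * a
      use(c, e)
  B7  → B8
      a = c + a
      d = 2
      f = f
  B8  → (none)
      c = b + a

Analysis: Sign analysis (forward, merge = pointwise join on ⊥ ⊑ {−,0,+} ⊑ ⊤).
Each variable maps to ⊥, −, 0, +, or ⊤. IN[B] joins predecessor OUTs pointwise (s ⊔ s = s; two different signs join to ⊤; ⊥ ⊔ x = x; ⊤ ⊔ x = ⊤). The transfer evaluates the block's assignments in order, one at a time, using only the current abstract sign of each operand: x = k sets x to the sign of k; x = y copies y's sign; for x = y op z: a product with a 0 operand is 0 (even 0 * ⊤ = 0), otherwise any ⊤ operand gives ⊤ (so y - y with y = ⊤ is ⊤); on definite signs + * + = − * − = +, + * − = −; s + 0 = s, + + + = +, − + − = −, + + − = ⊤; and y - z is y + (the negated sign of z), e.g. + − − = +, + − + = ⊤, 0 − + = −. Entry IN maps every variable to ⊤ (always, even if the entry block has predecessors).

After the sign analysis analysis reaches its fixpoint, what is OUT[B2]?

Answer: {a: ⊤, b: -, c: ⊤, d: ⊤, e: ⊤, f: ⊤}

Trace:
Fixpoint table:
  B0: | IN=(all ⊤) | OUT=(all ⊤)
  B1: | IN=(all ⊤) | OUT=(all ⊤)
  B2: | IN=(all ⊤) | OUT={b:-; rest ⊤}
  B3: | IN=(all ⊤) | OUT=(all ⊤)
  B4: | IN=(all ⊤) | OUT=(all ⊤)
  B5: | IN=(all ⊤) | OUT=(all ⊤)
  B6: | IN=(all ⊤) | OUT=(all ⊤)
  B7: | IN=(all ⊤) | OUT={d:+; rest ⊤}
  B8: | IN={d:+; rest ⊤} | OUT={d:+; rest ⊤}

Merge at B2: IN[B2] = OUT[B1] = {a: ⊤, b: ⊤, c: ⊤, d: ⊤, e: ⊤, f: ⊤}
Applying B2's transfer function to that IN value gives OUT[B2] (row B2 above).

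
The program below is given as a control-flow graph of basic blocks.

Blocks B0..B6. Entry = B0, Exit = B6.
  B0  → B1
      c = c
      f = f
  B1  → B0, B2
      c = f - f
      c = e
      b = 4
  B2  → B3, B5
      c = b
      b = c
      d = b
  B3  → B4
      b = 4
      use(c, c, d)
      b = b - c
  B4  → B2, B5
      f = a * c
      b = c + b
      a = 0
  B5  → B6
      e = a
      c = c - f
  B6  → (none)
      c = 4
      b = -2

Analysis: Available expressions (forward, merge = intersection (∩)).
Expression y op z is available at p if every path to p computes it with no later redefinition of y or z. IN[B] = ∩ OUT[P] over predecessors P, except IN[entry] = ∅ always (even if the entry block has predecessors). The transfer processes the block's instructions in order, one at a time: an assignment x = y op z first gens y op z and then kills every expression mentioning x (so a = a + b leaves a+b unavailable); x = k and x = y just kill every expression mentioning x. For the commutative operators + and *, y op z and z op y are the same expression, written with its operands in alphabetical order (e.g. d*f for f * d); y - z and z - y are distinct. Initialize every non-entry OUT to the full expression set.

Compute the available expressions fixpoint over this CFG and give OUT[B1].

Fixpoint table:
  B0:   IN={}   OUT={}
  B1:   IN={}   OUT={f-f}
  B2:   IN={}   OUT={}
  B3:   IN={}   OUT={}
  B4:   IN={}   OUT={}
  B5:   IN={}   OUT={}
  B6:   IN={}   OUT={}

Merge at B1: IN[B1] = OUT[B0] = {}
Applying B1's transfer function to that IN value gives OUT[B1] (row B1 above).

Answer: {f-f}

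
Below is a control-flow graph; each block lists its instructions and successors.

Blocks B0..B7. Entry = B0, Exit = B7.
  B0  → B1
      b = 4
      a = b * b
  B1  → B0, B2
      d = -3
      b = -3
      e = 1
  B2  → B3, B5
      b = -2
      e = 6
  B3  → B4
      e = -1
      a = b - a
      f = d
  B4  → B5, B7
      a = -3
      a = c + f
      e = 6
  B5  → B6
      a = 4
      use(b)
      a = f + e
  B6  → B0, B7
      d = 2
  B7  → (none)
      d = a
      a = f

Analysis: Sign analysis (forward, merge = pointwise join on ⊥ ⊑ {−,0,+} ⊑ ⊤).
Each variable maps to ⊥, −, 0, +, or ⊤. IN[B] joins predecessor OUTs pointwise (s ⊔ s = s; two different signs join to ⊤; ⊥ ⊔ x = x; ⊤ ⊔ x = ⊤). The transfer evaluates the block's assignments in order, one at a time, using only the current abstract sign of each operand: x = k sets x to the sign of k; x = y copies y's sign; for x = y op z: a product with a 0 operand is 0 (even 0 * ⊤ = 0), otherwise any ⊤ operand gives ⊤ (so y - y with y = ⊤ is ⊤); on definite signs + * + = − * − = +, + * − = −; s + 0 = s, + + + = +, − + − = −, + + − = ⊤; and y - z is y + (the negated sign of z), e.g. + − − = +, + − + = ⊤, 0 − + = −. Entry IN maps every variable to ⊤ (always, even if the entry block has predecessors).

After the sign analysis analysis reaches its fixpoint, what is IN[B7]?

Answer: {a: ⊤, b: -, c: ⊤, d: ⊤, e: +, f: ⊤}

Trace:
Converged values:
  B0: | IN=(all ⊤) | OUT={a:+, b:+; rest ⊤}
  B1: | IN={a:+, b:+; rest ⊤} | OUT={a:+, b:-, d:-, e:+; rest ⊤}
  B2: | IN={a:+, b:-, d:-, e:+; rest ⊤} | OUT={a:+, b:-, d:-, e:+; rest ⊤}
  B3: | IN={a:+, b:-, d:-, e:+; rest ⊤} | OUT={a:-, b:-, d:-, e:-, f:-; rest ⊤}
  B4: | IN={a:-, b:-, d:-, e:-, f:-; rest ⊤} | OUT={b:-, d:-, e:+, f:-; rest ⊤}
  B5: | IN={b:-, d:-, e:+; rest ⊤} | OUT={b:-, d:-, e:+; rest ⊤}
  B6: | IN={b:-, d:-, e:+; rest ⊤} | OUT={b:-, d:+, e:+; rest ⊤}
  B7: | IN={b:-, e:+; rest ⊤} | OUT={b:-, e:+; rest ⊤}

Merge at B7: IN[B7] = OUT[B4] ⊔ OUT[B6] = {a: ⊤, b: -, c: ⊤, d: ⊤, e: +, f: ⊤}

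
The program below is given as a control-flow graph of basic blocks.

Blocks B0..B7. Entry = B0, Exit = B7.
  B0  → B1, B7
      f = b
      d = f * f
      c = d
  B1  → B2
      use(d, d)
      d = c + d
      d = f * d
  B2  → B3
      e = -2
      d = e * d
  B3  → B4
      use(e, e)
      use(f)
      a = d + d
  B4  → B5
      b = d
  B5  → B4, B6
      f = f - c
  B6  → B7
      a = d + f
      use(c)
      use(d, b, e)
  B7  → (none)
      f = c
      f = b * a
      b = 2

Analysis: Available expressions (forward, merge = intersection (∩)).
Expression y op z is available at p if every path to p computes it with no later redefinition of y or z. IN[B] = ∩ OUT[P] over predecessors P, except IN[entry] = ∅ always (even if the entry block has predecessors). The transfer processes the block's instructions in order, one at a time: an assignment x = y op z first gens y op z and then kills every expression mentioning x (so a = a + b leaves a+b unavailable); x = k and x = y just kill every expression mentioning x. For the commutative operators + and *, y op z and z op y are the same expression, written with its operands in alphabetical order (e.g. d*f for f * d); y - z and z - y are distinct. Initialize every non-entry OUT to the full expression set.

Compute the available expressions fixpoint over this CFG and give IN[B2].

Answer: {f*f}

Working:
Fixpoint table:
  B0: | IN={} | OUT={f*f}
  B1: | IN={f*f} | OUT={f*f}
  B2: | IN={f*f} | OUT={f*f}
  B3: | IN={f*f} | OUT={d+d, f*f}
  B4: | IN={d+d} | OUT={d+d}
  B5: | IN={d+d} | OUT={d+d}
  B6: | IN={d+d} | OUT={d+d, d+f}
  B7: | IN={} | OUT={}

Merge at B2: IN[B2] = OUT[B1] = {f*f}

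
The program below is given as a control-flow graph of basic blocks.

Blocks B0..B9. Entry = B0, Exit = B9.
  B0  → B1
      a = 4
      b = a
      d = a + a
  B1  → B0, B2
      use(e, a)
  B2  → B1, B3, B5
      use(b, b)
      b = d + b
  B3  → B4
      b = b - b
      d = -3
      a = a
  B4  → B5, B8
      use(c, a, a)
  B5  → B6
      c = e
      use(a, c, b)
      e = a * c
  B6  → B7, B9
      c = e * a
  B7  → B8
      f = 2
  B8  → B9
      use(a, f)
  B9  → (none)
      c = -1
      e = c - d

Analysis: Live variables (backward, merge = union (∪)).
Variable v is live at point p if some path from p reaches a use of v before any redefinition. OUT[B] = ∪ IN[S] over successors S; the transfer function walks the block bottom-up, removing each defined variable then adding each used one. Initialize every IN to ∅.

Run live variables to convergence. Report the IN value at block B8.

Answer: {a, d, f}

Working:
Fixpoint table:
  B0:   IN={c, e, f}   OUT={a, b, c, d, e, f}
  B1:   IN={a, b, c, d, e, f}   OUT={a, b, c, d, e, f}
  B2:   IN={a, b, c, d, e, f}   OUT={a, b, c, d, e, f}
  B3:   IN={a, b, c, e, f}   OUT={a, b, c, d, e, f}
  B4:   IN={a, b, c, d, e, f}   OUT={a, b, d, e, f}
  B5:   IN={a, b, d, e}   OUT={a, d, e}
  B6:   IN={a, d, e}   OUT={a, d}
  B7:   IN={a, d}   OUT={a, d, f}
  B8:   IN={a, d, f}   OUT={d}
  B9:   IN={d}   OUT={}

Merge at B8: OUT[B8] = IN[B9] = {d}
Applying B8's transfer function to that OUT value gives IN[B8] (row B8 above).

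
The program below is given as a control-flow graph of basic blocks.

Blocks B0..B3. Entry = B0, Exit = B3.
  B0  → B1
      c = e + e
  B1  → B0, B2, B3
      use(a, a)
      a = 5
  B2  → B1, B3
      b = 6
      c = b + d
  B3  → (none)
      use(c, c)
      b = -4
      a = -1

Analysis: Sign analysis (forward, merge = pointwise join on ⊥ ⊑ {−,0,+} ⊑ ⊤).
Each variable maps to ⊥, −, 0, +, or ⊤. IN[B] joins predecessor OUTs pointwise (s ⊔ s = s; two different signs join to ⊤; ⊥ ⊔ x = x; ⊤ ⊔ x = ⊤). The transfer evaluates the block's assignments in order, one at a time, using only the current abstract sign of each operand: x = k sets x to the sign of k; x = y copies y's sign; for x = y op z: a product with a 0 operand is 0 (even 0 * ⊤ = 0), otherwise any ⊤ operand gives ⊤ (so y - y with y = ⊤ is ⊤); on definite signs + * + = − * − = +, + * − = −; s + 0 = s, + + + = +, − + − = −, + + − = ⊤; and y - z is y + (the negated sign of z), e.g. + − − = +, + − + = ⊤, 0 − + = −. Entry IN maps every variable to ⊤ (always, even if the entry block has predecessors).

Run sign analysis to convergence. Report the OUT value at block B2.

Answer: {a: +, b: +, c: ⊤, d: ⊤, e: ⊤, f: ⊤}

Working:
Fixpoint table:
  B0:  IN=(all ⊤)  OUT=(all ⊤)
  B1:  IN=(all ⊤)  OUT={a:+; rest ⊤}
  B2:  IN={a:+; rest ⊤}  OUT={a:+, b:+; rest ⊤}
  B3:  IN={a:+; rest ⊤}  OUT={a:-, b:-; rest ⊤}

Merge at B2: IN[B2] = OUT[B1] = {a: +, b: ⊤, c: ⊤, d: ⊤, e: ⊤, f: ⊤}
Applying B2's transfer function to that IN value gives OUT[B2] (row B2 above).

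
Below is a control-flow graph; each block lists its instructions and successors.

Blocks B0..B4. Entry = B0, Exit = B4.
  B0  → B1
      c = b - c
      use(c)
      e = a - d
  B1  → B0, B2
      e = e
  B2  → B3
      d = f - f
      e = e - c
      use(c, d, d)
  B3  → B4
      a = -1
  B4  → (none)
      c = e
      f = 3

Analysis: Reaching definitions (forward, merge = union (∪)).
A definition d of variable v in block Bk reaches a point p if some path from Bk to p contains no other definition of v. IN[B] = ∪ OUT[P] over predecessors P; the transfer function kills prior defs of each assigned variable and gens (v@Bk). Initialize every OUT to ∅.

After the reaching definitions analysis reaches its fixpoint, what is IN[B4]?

Per-block solution:
  B0:   IN={c@B0, e@B1}   OUT={c@B0, e@B0}
  B1:   IN={c@B0, e@B0}   OUT={c@B0, e@B1}
  B2:   IN={c@B0, e@B1}   OUT={c@B0, d@B2, e@B2}
  B3:   IN={c@B0, d@B2, e@B2}   OUT={a@B3, c@B0, d@B2, e@B2}
  B4:   IN={a@B3, c@B0, d@B2, e@B2}   OUT={a@B3, c@B4, d@B2, e@B2, f@B4}

Merge at B4: IN[B4] = OUT[B3] = {a@B3, c@B0, d@B2, e@B2}

Answer: {a@B3, c@B0, d@B2, e@B2}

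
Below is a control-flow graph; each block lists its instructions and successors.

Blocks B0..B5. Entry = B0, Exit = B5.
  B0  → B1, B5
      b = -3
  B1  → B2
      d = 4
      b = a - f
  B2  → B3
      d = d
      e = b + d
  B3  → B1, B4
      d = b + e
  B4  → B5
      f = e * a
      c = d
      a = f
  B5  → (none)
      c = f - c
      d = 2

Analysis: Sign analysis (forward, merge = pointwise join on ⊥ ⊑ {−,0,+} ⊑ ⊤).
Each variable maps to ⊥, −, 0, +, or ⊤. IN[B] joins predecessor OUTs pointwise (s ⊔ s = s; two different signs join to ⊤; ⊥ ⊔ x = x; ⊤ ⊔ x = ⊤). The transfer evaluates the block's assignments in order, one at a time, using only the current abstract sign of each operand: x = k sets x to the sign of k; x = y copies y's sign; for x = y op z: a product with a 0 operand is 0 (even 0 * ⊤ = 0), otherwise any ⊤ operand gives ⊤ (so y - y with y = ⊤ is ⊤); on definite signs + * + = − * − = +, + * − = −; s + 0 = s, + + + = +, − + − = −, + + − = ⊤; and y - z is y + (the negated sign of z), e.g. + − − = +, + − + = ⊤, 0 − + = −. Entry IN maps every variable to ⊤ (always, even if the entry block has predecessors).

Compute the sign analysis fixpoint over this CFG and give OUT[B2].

Per-block solution:
  B0: | IN=(all ⊤) | OUT={b:-; rest ⊤}
  B1: | IN=(all ⊤) | OUT={d:+; rest ⊤}
  B2: | IN={d:+; rest ⊤} | OUT={d:+; rest ⊤}
  B3: | IN={d:+; rest ⊤} | OUT=(all ⊤)
  B4: | IN=(all ⊤) | OUT=(all ⊤)
  B5: | IN=(all ⊤) | OUT={d:+; rest ⊤}

Merge at B2: IN[B2] = OUT[B1] = {a: ⊤, b: ⊤, c: ⊤, d: +, e: ⊤, f: ⊤}
Applying B2's transfer function to that IN value gives OUT[B2] (row B2 above).

Answer: {a: ⊤, b: ⊤, c: ⊤, d: +, e: ⊤, f: ⊤}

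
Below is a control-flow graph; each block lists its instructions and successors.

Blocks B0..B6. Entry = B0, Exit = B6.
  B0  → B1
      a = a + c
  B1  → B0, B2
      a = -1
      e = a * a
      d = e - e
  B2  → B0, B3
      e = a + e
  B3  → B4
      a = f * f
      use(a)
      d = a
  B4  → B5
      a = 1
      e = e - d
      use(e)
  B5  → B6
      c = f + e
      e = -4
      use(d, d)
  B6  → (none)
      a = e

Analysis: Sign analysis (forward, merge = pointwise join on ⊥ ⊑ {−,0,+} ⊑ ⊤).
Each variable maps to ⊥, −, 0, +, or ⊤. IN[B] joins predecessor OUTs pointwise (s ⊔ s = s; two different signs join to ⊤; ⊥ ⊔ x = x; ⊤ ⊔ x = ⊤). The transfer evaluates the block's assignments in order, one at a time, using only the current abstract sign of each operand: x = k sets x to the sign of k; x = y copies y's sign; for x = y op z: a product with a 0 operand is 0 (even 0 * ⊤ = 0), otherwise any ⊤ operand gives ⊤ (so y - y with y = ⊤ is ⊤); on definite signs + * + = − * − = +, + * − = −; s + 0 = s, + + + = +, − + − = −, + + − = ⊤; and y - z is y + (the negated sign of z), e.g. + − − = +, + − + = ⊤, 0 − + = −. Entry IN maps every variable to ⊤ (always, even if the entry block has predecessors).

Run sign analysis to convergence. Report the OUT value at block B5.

Converged values:
  B0:  IN=(all ⊤)  OUT=(all ⊤)
  B1:  IN=(all ⊤)  OUT={a:-, e:+; rest ⊤}
  B2:  IN={a:-, e:+; rest ⊤}  OUT={a:-; rest ⊤}
  B3:  IN={a:-; rest ⊤}  OUT=(all ⊤)
  B4:  IN=(all ⊤)  OUT={a:+; rest ⊤}
  B5:  IN={a:+; rest ⊤}  OUT={a:+, e:-; rest ⊤}
  B6:  IN={a:+, e:-; rest ⊤}  OUT={a:-, e:-; rest ⊤}

Merge at B5: IN[B5] = OUT[B4] = {a: +, b: ⊤, c: ⊤, d: ⊤, e: ⊤, f: ⊤}
Applying B5's transfer function to that IN value gives OUT[B5] (row B5 above).

Answer: {a: +, b: ⊤, c: ⊤, d: ⊤, e: -, f: ⊤}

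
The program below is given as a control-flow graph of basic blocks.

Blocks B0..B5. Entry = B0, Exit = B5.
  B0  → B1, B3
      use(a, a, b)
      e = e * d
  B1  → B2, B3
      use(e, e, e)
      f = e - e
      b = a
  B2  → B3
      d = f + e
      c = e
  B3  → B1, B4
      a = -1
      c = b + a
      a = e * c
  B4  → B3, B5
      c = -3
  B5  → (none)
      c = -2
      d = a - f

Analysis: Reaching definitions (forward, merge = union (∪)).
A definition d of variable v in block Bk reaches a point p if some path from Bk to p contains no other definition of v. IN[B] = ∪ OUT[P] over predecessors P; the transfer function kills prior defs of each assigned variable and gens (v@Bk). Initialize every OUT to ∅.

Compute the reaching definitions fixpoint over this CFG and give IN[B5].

Answer: {a@B3, b@B1, c@B4, d@B2, e@B0, f@B1}

Trace:
Converged values:
  B0:   IN={}   OUT={e@B0}
  B1:   IN={a@B3, b@B1, c@B3, d@B2, e@B0, f@B1}   OUT={a@B3, b@B1, c@B3, d@B2, e@B0, f@B1}
  B2:   IN={a@B3, b@B1, c@B3, d@B2, e@B0, f@B1}   OUT={a@B3, b@B1, c@B2, d@B2, e@B0, f@B1}
  B3:   IN={a@B3, b@B1, c@B2, c@B3, c@B4, d@B2, e@B0, f@B1}   OUT={a@B3, b@B1, c@B3, d@B2, e@B0, f@B1}
  B4:   IN={a@B3, b@B1, c@B3, d@B2, e@B0, f@B1}   OUT={a@B3, b@B1, c@B4, d@B2, e@B0, f@B1}
  B5:   IN={a@B3, b@B1, c@B4, d@B2, e@B0, f@B1}   OUT={a@B3, b@B1, c@B5, d@B5, e@B0, f@B1}

Merge at B5: IN[B5] = OUT[B4] = {a@B3, b@B1, c@B4, d@B2, e@B0, f@B1}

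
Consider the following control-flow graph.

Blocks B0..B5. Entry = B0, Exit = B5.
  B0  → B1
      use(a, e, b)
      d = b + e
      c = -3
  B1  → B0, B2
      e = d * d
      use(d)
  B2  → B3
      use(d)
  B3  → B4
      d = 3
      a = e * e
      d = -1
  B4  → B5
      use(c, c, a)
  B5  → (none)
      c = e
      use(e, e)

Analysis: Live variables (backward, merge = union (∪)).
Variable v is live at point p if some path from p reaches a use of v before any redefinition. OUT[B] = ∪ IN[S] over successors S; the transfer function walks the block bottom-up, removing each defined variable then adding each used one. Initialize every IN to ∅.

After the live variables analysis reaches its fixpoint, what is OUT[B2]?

Converged values:
  B0: | IN={a, b, e} | OUT={a, b, c, d}
  B1: | IN={a, b, c, d} | OUT={a, b, c, d, e}
  B2: | IN={c, d, e} | OUT={c, e}
  B3: | IN={c, e} | OUT={a, c, e}
  B4: | IN={a, c, e} | OUT={e}
  B5: | IN={e} | OUT={}

Merge at B2: OUT[B2] = IN[B3] = {c, e}

Answer: {c, e}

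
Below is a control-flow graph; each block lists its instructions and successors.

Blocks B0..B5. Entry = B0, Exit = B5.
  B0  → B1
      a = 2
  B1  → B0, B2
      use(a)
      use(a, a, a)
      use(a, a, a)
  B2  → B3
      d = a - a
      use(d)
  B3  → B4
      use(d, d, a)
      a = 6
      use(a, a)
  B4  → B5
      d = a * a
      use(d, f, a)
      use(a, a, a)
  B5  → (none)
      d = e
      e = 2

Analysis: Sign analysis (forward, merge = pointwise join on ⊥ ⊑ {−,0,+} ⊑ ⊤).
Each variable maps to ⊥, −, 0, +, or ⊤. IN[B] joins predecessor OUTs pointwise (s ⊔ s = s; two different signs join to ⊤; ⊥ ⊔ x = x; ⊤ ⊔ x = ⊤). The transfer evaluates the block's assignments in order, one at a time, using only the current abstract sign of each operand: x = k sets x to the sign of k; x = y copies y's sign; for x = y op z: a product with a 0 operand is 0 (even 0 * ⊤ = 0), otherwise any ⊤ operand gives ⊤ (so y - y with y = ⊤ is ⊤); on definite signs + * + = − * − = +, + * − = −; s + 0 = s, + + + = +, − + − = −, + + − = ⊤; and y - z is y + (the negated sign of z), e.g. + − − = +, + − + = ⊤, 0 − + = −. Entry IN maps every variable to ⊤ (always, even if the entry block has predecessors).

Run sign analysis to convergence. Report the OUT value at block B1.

Answer: {a: +, b: ⊤, c: ⊤, d: ⊤, e: ⊤, f: ⊤}

Trace:
Fixpoint table:
  B0:  IN=(all ⊤)  OUT={a:+; rest ⊤}
  B1:  IN={a:+; rest ⊤}  OUT={a:+; rest ⊤}
  B2:  IN={a:+; rest ⊤}  OUT={a:+; rest ⊤}
  B3:  IN={a:+; rest ⊤}  OUT={a:+; rest ⊤}
  B4:  IN={a:+; rest ⊤}  OUT={a:+, d:+; rest ⊤}
  B5:  IN={a:+, d:+; rest ⊤}  OUT={a:+, e:+; rest ⊤}

Merge at B1: IN[B1] = OUT[B0] = {a: +, b: ⊤, c: ⊤, d: ⊤, e: ⊤, f: ⊤}
Applying B1's transfer function to that IN value gives OUT[B1] (row B1 above).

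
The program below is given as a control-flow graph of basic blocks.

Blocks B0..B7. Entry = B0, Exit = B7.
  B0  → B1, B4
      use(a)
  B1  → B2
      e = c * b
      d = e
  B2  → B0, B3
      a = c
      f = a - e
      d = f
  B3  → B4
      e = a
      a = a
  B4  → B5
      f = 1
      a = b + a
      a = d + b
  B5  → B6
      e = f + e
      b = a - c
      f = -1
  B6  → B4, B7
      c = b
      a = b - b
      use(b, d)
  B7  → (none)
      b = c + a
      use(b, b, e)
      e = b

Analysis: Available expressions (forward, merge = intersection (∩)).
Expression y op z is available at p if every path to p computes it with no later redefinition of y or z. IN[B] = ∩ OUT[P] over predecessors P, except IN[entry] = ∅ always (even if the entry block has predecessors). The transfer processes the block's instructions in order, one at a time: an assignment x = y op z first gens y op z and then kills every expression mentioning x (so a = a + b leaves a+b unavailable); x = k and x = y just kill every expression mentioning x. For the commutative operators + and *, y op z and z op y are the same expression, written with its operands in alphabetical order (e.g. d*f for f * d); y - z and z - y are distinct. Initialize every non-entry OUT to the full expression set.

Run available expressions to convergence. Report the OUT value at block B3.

Converged values:
  B0:  IN={}  OUT={}
  B1:  IN={}  OUT={b*c}
  B2:  IN={b*c}  OUT={a-e, b*c}
  B3:  IN={a-e, b*c}  OUT={b*c}
  B4:  IN={}  OUT={b+d}
  B5:  IN={b+d}  OUT={a-c}
  B6:  IN={a-c}  OUT={b-b}
  B7:  IN={b-b}  OUT={a+c}

Merge at B3: IN[B3] = OUT[B2] = {a-e, b*c}
Applying B3's transfer function to that IN value gives OUT[B3] (row B3 above).

Answer: {b*c}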